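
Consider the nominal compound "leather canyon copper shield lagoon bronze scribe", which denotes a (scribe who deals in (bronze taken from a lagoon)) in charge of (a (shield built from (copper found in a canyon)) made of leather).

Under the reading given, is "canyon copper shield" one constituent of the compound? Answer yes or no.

yes

The paraphrase groups the words so that "canyon copper shield" is one unit: it corresponds to a single parenthesized sub-phrase.
The full structure is [[leather [[canyon copper] shield]] [[lagoon bronze] scribe]], in which [canyon copper shield] is a constituent.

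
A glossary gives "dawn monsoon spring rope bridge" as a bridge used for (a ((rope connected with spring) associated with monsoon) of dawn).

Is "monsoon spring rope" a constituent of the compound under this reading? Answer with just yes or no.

yes

The paraphrase groups the words so that "monsoon spring rope" is one unit: it corresponds to a single parenthesized sub-phrase.
The full structure is [[dawn [monsoon [spring rope]]] bridge], in which [monsoon spring rope] is a constituent.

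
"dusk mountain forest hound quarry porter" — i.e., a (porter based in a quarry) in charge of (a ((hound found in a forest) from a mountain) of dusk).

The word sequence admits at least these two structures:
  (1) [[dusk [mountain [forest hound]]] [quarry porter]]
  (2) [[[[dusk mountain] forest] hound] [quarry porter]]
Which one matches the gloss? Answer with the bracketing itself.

[[dusk [mountain [forest hound]]] [quarry porter]]

The paraphrase's head is the "porter" part ("quarry porter"); its modifier is "dusk mountain forest hound".
That top-level split, carried through the inner groups, gives [[dusk [mountain [forest hound]]] [quarry porter]].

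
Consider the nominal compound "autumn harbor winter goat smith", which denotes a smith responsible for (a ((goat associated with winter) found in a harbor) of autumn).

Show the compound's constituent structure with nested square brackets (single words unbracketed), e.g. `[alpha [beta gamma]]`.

[[autumn [harbor [winter goat]]] smith]

Whole compound: head "smith", modifier "autumn harbor winter goat".
Inside "autumn harbor winter goat": head "goat" (specifically "harbor winter goat"), modifier "autumn".
Inside "harbor winter goat": head "goat" (specifically "winter goat"), modifier "harbor".
Inside "winter goat": head "goat", modifier "winter".
So the structure is [[autumn [harbor [winter goat]]] smith].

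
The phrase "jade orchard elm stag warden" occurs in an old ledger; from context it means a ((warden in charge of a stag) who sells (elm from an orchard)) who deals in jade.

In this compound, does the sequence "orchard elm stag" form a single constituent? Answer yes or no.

no

The top-level split is [jade] [orchard elm stag warden]; the full structure is [jade [[orchard elm] [stag warden]]].
"orchard elm stag" straddles a constituent boundary, so it is not a single unit.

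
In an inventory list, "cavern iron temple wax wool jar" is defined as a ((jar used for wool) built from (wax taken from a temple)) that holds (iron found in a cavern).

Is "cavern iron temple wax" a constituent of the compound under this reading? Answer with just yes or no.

The top-level split is [cavern iron] [temple wax wool jar]; the full structure is [[cavern iron] [[temple wax] [wool jar]]].
"cavern iron temple wax" straddles a constituent boundary, so it is not a single unit.

no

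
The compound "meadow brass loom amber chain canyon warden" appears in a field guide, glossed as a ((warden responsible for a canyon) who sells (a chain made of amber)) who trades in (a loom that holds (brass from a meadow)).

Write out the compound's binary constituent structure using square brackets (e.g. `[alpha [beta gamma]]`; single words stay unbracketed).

[[[meadow brass] loom] [[amber chain] [canyon warden]]]

At the top level: head "warden" (specifically "amber chain canyon warden"); modifier "meadow brass loom".
Within "meadow brass loom", the head is "loom" and the modifier is "meadow brass".
Within "meadow brass", the head is "brass" and the modifier is "meadow".
Within "amber chain canyon warden", the head is "warden" (specifically "canyon warden") and the modifier is "amber chain".
Within "amber chain", the head is "chain" and the modifier is "amber".
Within "canyon warden", the head is "warden" and the modifier is "canyon".
So the structure is [[[meadow brass] loom] [[amber chain] [canyon warden]]].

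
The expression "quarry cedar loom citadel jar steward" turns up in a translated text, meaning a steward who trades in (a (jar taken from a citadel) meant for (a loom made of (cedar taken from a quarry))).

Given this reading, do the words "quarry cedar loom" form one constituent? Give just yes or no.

The paraphrase groups the words so that "quarry cedar loom" is one unit: it corresponds to a single parenthesized sub-phrase.
The full structure is [[[[quarry cedar] loom] [citadel jar]] steward], in which [quarry cedar loom] is a constituent.

yes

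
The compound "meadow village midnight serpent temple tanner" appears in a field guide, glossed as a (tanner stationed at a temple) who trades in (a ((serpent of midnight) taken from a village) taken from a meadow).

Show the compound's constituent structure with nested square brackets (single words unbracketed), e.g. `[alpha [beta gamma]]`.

The outermost head in the paraphrase is "tanner" (specifically "temple tanner"), modified by "meadow village midnight serpent".
"meadow village midnight serpent" → head "serpent" (specifically "village midnight serpent"), modifier "meadow".
"village midnight serpent" → head "serpent" (specifically "midnight serpent"), modifier "village".
"midnight serpent" → head "serpent", modifier "midnight".
"temple tanner" → head "tanner", modifier "temple".
Assembled: [[meadow [village [midnight serpent]]] [temple tanner]].

[[meadow [village [midnight serpent]]] [temple tanner]]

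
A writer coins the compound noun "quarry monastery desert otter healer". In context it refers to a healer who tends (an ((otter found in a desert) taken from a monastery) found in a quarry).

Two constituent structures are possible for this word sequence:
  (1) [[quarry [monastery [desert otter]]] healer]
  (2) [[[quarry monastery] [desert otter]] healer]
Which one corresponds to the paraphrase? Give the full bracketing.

The paraphrase's head is the "healer" part ("healer"); its modifier is "quarry monastery desert otter".
That top-level split, carried through the inner groups, gives [[quarry [monastery [desert otter]]] healer].

[[quarry [monastery [desert otter]]] healer]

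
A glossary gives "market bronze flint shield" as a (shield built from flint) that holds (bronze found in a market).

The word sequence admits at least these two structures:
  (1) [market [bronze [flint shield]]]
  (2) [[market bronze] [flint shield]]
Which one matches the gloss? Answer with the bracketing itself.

The paraphrase's head is the "shield" part ("flint shield"); its modifier is "market bronze".
That top-level split, carried through the inner groups, gives [[market bronze] [flint shield]].

[[market bronze] [flint shield]]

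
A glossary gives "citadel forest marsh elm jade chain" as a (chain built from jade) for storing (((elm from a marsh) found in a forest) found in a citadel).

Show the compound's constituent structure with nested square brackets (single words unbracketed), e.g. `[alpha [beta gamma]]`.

[[citadel [forest [marsh elm]]] [jade chain]]

Whole compound: head "chain" (specifically "jade chain"), modifier "citadel forest marsh elm".
Within "citadel forest marsh elm", the head is "elm" (specifically "forest marsh elm") and the modifier is "citadel".
Within "forest marsh elm", the head is "elm" (specifically "marsh elm") and the modifier is "forest".
Within "marsh elm", the head is "elm" and the modifier is "marsh".
Within "jade chain", the head is "chain" and the modifier is "jade".
So the structure is [[citadel [forest [marsh elm]]] [jade chain]].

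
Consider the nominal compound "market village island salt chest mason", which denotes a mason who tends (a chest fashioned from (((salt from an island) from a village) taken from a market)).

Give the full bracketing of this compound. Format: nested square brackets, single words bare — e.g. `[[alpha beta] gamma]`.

Overall it is a kind of mason; the modifier is "market village island salt chest".
"market village island salt chest" → head "chest", modifier "market village island salt".
"market village island salt" → head "salt" (specifically "village island salt"), modifier "market".
"village island salt" → head "salt" (specifically "island salt"), modifier "village".
"island salt" → head "salt", modifier "island".
So the structure is [[[market [village [island salt]]] chest] mason].

[[[market [village [island salt]]] chest] mason]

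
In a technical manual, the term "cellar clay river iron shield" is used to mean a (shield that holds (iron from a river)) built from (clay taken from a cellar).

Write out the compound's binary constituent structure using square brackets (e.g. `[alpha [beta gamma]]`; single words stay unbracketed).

[[cellar clay] [[river iron] shield]]

Whole compound: head "shield" (specifically "river iron shield"), modifier "cellar clay".
Within "cellar clay", the head is "clay" and the modifier is "cellar".
Within "river iron shield", the head is "shield" and the modifier is "river iron".
Within "river iron", the head is "iron" and the modifier is "river".
Putting it together: [[cellar clay] [[river iron] shield]].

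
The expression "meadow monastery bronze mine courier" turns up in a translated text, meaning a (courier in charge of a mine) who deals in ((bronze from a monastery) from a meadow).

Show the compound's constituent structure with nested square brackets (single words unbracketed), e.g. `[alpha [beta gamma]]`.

[[meadow [monastery bronze]] [mine courier]]

The outermost head in the paraphrase is "courier" (specifically "mine courier"), modified by "meadow monastery bronze".
Inside "meadow monastery bronze": head "bronze" (specifically "monastery bronze"), modifier "meadow".
Inside "monastery bronze": head "bronze", modifier "monastery".
Inside "mine courier": head "courier", modifier "mine".
Assembled: [[meadow [monastery bronze]] [mine courier]].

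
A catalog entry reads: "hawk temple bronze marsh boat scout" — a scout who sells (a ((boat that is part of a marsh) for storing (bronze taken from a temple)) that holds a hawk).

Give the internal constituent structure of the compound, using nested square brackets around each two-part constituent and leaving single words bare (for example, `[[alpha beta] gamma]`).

[[hawk [[temple bronze] [marsh boat]]] scout]

The outermost head in the paraphrase is "scout", modified by "hawk temple bronze marsh boat".
"hawk temple bronze marsh boat" → head "boat" (specifically "temple bronze marsh boat"), modifier "hawk".
"temple bronze marsh boat" → head "boat" (specifically "marsh boat"), modifier "temple bronze".
"temple bronze" → head "bronze", modifier "temple".
"marsh boat" → head "boat", modifier "marsh".
Assembled: [[hawk [[temple bronze] [marsh boat]]] scout].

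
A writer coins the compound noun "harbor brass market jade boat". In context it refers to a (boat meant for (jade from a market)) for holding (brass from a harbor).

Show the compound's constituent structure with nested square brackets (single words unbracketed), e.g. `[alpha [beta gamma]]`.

The outermost head in the paraphrase is "boat" (specifically "market jade boat"), modified by "harbor brass".
Inside "harbor brass": head "brass", modifier "harbor".
Inside "market jade boat": head "boat", modifier "market jade".
Inside "market jade": head "jade", modifier "market".
So the structure is [[harbor brass] [[market jade] boat]].

[[harbor brass] [[market jade] boat]]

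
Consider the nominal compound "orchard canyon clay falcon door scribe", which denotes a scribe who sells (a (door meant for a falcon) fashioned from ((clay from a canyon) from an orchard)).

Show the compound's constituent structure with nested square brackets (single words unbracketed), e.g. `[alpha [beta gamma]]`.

[[[orchard [canyon clay]] [falcon door]] scribe]

Whole compound: head "scribe", modifier "orchard canyon clay falcon door".
"orchard canyon clay falcon door" → head "door" (specifically "falcon door"), modifier "orchard canyon clay".
"orchard canyon clay" → head "clay" (specifically "canyon clay"), modifier "orchard".
"canyon clay" → head "clay", modifier "canyon".
"falcon door" → head "door", modifier "falcon".
Assembled: [[[orchard [canyon clay]] [falcon door]] scribe].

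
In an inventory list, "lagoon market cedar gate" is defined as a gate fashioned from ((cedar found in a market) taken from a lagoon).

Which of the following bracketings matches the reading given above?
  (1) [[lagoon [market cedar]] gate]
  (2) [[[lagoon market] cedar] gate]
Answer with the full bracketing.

[[lagoon [market cedar]] gate]

The paraphrase's head is the "gate" part ("gate"); its modifier is "lagoon market cedar".
That top-level split, carried through the inner groups, gives [[lagoon [market cedar]] gate].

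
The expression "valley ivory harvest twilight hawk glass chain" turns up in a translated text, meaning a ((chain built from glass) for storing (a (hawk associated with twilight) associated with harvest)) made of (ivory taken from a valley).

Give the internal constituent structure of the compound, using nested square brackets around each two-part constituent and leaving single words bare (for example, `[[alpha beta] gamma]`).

[[valley ivory] [[harvest [twilight hawk]] [glass chain]]]

Overall it is a kind of chain (specifically "harvest twilight hawk glass chain"); the modifier is "valley ivory".
Within "valley ivory", the head is "ivory" and the modifier is "valley".
Within "harvest twilight hawk glass chain", the head is "chain" (specifically "glass chain") and the modifier is "harvest twilight hawk".
Within "harvest twilight hawk", the head is "hawk" (specifically "twilight hawk") and the modifier is "harvest".
Within "twilight hawk", the head is "hawk" and the modifier is "twilight".
Within "glass chain", the head is "chain" and the modifier is "glass".
Assembled: [[valley ivory] [[harvest [twilight hawk]] [glass chain]]].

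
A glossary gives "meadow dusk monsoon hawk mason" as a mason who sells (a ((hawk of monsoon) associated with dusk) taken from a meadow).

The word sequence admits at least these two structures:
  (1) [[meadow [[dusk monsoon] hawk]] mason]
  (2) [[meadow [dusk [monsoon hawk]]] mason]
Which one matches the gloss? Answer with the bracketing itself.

[[meadow [dusk [monsoon hawk]]] mason]

The paraphrase's head is the "mason" part ("mason"); its modifier is "meadow dusk monsoon hawk".
That top-level split, carried through the inner groups, gives [[meadow [dusk [monsoon hawk]]] mason].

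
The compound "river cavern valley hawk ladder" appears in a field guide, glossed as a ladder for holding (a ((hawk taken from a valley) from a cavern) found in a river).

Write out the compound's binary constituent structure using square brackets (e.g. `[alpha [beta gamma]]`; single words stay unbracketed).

[[river [cavern [valley hawk]]] ladder]

Overall it is a kind of ladder; the modifier is "river cavern valley hawk".
"river cavern valley hawk" → head "hawk" (specifically "cavern valley hawk"), modifier "river".
"cavern valley hawk" → head "hawk" (specifically "valley hawk"), modifier "cavern".
"valley hawk" → head "hawk", modifier "valley".
So the structure is [[river [cavern [valley hawk]]] ladder].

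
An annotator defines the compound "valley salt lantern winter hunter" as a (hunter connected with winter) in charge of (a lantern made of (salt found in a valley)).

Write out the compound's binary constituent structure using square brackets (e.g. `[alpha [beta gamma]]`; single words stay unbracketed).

[[[valley salt] lantern] [winter hunter]]

At the top level: head "hunter" (specifically "winter hunter"); modifier "valley salt lantern".
Within "valley salt lantern", the head is "lantern" and the modifier is "valley salt".
Within "valley salt", the head is "salt" and the modifier is "valley".
Within "winter hunter", the head is "hunter" and the modifier is "winter".
So the structure is [[[valley salt] lantern] [winter hunter]].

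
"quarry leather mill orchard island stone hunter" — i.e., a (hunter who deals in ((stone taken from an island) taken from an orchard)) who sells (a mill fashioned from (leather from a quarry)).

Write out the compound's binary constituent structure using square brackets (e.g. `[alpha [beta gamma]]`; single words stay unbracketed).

[[[quarry leather] mill] [[orchard [island stone]] hunter]]

The outermost head in the paraphrase is "hunter" (specifically "orchard island stone hunter"), modified by "quarry leather mill".
Inside "quarry leather mill": head "mill", modifier "quarry leather".
Inside "quarry leather": head "leather", modifier "quarry".
Inside "orchard island stone hunter": head "hunter", modifier "orchard island stone".
Inside "orchard island stone": head "stone" (specifically "island stone"), modifier "orchard".
Inside "island stone": head "stone", modifier "island".
Assembled: [[[quarry leather] mill] [[orchard [island stone]] hunter]].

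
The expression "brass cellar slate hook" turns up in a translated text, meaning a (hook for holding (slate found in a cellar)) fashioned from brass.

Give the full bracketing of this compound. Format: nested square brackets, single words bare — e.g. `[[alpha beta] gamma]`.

At the top level: head "hook" (specifically "cellar slate hook"); modifier "brass".
Inside "cellar slate hook": head "hook", modifier "cellar slate".
Inside "cellar slate": head "slate", modifier "cellar".
Assembled: [brass [[cellar slate] hook]].

[brass [[cellar slate] hook]]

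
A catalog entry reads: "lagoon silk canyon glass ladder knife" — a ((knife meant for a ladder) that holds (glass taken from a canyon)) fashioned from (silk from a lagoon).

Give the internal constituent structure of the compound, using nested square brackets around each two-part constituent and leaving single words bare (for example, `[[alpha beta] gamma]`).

[[lagoon silk] [[canyon glass] [ladder knife]]]

Overall it is a kind of knife (specifically "canyon glass ladder knife"); the modifier is "lagoon silk".
Inside "lagoon silk": head "silk", modifier "lagoon".
Inside "canyon glass ladder knife": head "knife" (specifically "ladder knife"), modifier "canyon glass".
Inside "canyon glass": head "glass", modifier "canyon".
Inside "ladder knife": head "knife", modifier "ladder".
Assembled: [[lagoon silk] [[canyon glass] [ladder knife]]].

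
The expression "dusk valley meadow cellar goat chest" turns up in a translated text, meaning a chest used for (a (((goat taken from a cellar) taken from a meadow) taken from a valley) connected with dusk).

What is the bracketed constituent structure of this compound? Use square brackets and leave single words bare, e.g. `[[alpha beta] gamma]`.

[[dusk [valley [meadow [cellar goat]]]] chest]

Overall it is a kind of chest; the modifier is "dusk valley meadow cellar goat".
Inside "dusk valley meadow cellar goat": head "goat" (specifically "valley meadow cellar goat"), modifier "dusk".
Inside "valley meadow cellar goat": head "goat" (specifically "meadow cellar goat"), modifier "valley".
Inside "meadow cellar goat": head "goat" (specifically "cellar goat"), modifier "meadow".
Inside "cellar goat": head "goat", modifier "cellar".
So the structure is [[dusk [valley [meadow [cellar goat]]]] chest].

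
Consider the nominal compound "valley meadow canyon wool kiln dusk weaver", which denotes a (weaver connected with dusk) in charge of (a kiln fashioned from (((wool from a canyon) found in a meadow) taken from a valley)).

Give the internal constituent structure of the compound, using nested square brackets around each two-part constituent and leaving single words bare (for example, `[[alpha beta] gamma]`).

Whole compound: head "weaver" (specifically "dusk weaver"), modifier "valley meadow canyon wool kiln".
Inside "valley meadow canyon wool kiln": head "kiln", modifier "valley meadow canyon wool".
Inside "valley meadow canyon wool": head "wool" (specifically "meadow canyon wool"), modifier "valley".
Inside "meadow canyon wool": head "wool" (specifically "canyon wool"), modifier "meadow".
Inside "canyon wool": head "wool", modifier "canyon".
Inside "dusk weaver": head "weaver", modifier "dusk".
Assembled: [[[valley [meadow [canyon wool]]] kiln] [dusk weaver]].

[[[valley [meadow [canyon wool]]] kiln] [dusk weaver]]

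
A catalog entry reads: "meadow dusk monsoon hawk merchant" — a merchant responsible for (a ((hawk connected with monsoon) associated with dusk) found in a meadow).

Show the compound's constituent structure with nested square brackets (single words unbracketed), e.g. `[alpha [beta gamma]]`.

[[meadow [dusk [monsoon hawk]]] merchant]

Overall it is a kind of merchant; the modifier is "meadow dusk monsoon hawk".
Within "meadow dusk monsoon hawk", the head is "hawk" (specifically "dusk monsoon hawk") and the modifier is "meadow".
Within "dusk monsoon hawk", the head is "hawk" (specifically "monsoon hawk") and the modifier is "dusk".
Within "monsoon hawk", the head is "hawk" and the modifier is "monsoon".
Assembled: [[meadow [dusk [monsoon hawk]]] merchant].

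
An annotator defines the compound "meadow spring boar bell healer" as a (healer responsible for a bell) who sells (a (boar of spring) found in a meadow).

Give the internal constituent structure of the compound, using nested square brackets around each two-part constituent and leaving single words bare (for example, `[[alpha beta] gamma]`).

[[meadow [spring boar]] [bell healer]]

At the top level: head "healer" (specifically "bell healer"); modifier "meadow spring boar".
Inside "meadow spring boar": head "boar" (specifically "spring boar"), modifier "meadow".
Inside "spring boar": head "boar", modifier "spring".
Inside "bell healer": head "healer", modifier "bell".
Putting it together: [[meadow [spring boar]] [bell healer]].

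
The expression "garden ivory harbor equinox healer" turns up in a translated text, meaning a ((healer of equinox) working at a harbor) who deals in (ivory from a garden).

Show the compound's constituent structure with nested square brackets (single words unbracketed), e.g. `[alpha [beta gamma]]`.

Whole compound: head "healer" (specifically "harbor equinox healer"), modifier "garden ivory".
Inside "garden ivory": head "ivory", modifier "garden".
Inside "harbor equinox healer": head "healer" (specifically "equinox healer"), modifier "harbor".
Inside "equinox healer": head "healer", modifier "equinox".
Putting it together: [[garden ivory] [harbor [equinox healer]]].

[[garden ivory] [harbor [equinox healer]]]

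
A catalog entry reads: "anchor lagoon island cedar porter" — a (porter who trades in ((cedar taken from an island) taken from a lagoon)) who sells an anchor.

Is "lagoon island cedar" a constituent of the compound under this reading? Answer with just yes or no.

The paraphrase groups the words so that "lagoon island cedar" is one unit: it corresponds to a single parenthesized sub-phrase.
The full structure is [anchor [[lagoon [island cedar]] porter]], in which [lagoon island cedar] is a constituent.

yes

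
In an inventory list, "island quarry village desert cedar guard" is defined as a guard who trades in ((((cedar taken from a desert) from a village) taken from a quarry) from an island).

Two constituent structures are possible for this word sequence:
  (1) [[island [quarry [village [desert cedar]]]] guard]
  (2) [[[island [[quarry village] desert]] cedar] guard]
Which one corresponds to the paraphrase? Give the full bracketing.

The paraphrase's head is the "guard" part ("guard"); its modifier is "island quarry village desert cedar".
That top-level split, carried through the inner groups, gives [[island [quarry [village [desert cedar]]]] guard].

[[island [quarry [village [desert cedar]]]] guard]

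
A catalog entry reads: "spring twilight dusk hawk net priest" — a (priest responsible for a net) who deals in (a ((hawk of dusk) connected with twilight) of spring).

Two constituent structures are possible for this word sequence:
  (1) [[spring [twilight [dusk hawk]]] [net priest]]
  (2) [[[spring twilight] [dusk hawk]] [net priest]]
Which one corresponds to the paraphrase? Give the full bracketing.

[[spring [twilight [dusk hawk]]] [net priest]]

The paraphrase's head is the "priest" part ("net priest"); its modifier is "spring twilight dusk hawk".
That top-level split, carried through the inner groups, gives [[spring [twilight [dusk hawk]]] [net priest]].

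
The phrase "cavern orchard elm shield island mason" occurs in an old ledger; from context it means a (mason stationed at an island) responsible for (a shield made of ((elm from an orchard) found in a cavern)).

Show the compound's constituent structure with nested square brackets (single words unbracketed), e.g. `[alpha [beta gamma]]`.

[[[cavern [orchard elm]] shield] [island mason]]

The outermost head in the paraphrase is "mason" (specifically "island mason"), modified by "cavern orchard elm shield".
Inside "cavern orchard elm shield": head "shield", modifier "cavern orchard elm".
Inside "cavern orchard elm": head "elm" (specifically "orchard elm"), modifier "cavern".
Inside "orchard elm": head "elm", modifier "orchard".
Inside "island mason": head "mason", modifier "island".
Assembled: [[[cavern [orchard elm]] shield] [island mason]].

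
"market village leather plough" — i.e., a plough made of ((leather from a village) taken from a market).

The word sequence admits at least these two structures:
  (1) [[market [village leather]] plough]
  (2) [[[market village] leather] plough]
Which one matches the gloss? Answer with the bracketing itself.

The paraphrase's head is the "plough" part ("plough"); its modifier is "market village leather".
That top-level split, carried through the inner groups, gives [[market [village leather]] plough].

[[market [village leather]] plough]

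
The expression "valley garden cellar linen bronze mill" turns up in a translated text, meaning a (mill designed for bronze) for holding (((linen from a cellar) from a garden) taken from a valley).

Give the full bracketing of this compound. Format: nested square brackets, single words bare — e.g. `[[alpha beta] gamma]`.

[[valley [garden [cellar linen]]] [bronze mill]]

At the top level: head "mill" (specifically "bronze mill"); modifier "valley garden cellar linen".
Within "valley garden cellar linen", the head is "linen" (specifically "garden cellar linen") and the modifier is "valley".
Within "garden cellar linen", the head is "linen" (specifically "cellar linen") and the modifier is "garden".
Within "cellar linen", the head is "linen" and the modifier is "cellar".
Within "bronze mill", the head is "mill" and the modifier is "bronze".
Assembled: [[valley [garden [cellar linen]]] [bronze mill]].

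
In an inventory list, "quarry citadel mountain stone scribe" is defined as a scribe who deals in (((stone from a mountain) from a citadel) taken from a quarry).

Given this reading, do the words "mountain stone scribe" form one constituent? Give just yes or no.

The top-level split is [quarry citadel mountain stone] [scribe]; the full structure is [[quarry [citadel [mountain stone]]] scribe].
"mountain stone scribe" straddles a constituent boundary, so it is not a single unit.

no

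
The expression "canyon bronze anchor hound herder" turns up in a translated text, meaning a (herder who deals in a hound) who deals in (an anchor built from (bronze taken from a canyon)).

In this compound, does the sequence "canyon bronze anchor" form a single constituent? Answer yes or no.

The paraphrase groups the words so that "canyon bronze anchor" is one unit: it corresponds to a single parenthesized sub-phrase.
The full structure is [[[canyon bronze] anchor] [hound herder]], in which [canyon bronze anchor] is a constituent.

yes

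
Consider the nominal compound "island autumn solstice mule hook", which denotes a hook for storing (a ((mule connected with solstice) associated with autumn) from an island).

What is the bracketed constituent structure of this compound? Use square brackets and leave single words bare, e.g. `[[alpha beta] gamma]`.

At the top level: head "hook"; modifier "island autumn solstice mule".
Inside "island autumn solstice mule": head "mule" (specifically "autumn solstice mule"), modifier "island".
Inside "autumn solstice mule": head "mule" (specifically "solstice mule"), modifier "autumn".
Inside "solstice mule": head "mule", modifier "solstice".
So the structure is [[island [autumn [solstice mule]]] hook].

[[island [autumn [solstice mule]]] hook]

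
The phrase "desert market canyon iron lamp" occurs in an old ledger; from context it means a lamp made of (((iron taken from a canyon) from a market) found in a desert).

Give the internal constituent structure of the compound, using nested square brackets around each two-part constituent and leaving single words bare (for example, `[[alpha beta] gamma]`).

Overall it is a kind of lamp; the modifier is "desert market canyon iron".
"desert market canyon iron" → head "iron" (specifically "market canyon iron"), modifier "desert".
"market canyon iron" → head "iron" (specifically "canyon iron"), modifier "market".
"canyon iron" → head "iron", modifier "canyon".
Putting it together: [[desert [market [canyon iron]]] lamp].

[[desert [market [canyon iron]]] lamp]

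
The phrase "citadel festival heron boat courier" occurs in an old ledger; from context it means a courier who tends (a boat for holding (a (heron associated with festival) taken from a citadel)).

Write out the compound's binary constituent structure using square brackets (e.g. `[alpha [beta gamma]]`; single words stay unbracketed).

Overall it is a kind of courier; the modifier is "citadel festival heron boat".
Within "citadel festival heron boat", the head is "boat" and the modifier is "citadel festival heron".
Within "citadel festival heron", the head is "heron" (specifically "festival heron") and the modifier is "citadel".
Within "festival heron", the head is "heron" and the modifier is "festival".
Assembled: [[[citadel [festival heron]] boat] courier].

[[[citadel [festival heron]] boat] courier]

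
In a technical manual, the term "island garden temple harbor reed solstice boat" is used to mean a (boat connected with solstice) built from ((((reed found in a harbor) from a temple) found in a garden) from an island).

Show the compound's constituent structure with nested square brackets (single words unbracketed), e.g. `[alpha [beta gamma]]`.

Overall it is a kind of boat (specifically "solstice boat"); the modifier is "island garden temple harbor reed".
Inside "island garden temple harbor reed": head "reed" (specifically "garden temple harbor reed"), modifier "island".
Inside "garden temple harbor reed": head "reed" (specifically "temple harbor reed"), modifier "garden".
Inside "temple harbor reed": head "reed" (specifically "harbor reed"), modifier "temple".
Inside "harbor reed": head "reed", modifier "harbor".
Inside "solstice boat": head "boat", modifier "solstice".
So the structure is [[island [garden [temple [harbor reed]]]] [solstice boat]].

[[island [garden [temple [harbor reed]]]] [solstice boat]]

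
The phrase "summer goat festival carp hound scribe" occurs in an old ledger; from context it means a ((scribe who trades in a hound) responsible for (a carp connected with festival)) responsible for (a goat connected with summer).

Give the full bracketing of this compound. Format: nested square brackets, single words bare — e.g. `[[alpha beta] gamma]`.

At the top level: head "scribe" (specifically "festival carp hound scribe"); modifier "summer goat".
Inside "summer goat": head "goat", modifier "summer".
Inside "festival carp hound scribe": head "scribe" (specifically "hound scribe"), modifier "festival carp".
Inside "festival carp": head "carp", modifier "festival".
Inside "hound scribe": head "scribe", modifier "hound".
So the structure is [[summer goat] [[festival carp] [hound scribe]]].

[[summer goat] [[festival carp] [hound scribe]]]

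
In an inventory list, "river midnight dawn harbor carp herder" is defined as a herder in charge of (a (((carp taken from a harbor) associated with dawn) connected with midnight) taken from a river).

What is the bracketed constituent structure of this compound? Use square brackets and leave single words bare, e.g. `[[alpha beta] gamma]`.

[[river [midnight [dawn [harbor carp]]]] herder]

Whole compound: head "herder", modifier "river midnight dawn harbor carp".
"river midnight dawn harbor carp" → head "carp" (specifically "midnight dawn harbor carp"), modifier "river".
"midnight dawn harbor carp" → head "carp" (specifically "dawn harbor carp"), modifier "midnight".
"dawn harbor carp" → head "carp" (specifically "harbor carp"), modifier "dawn".
"harbor carp" → head "carp", modifier "harbor".
Assembled: [[river [midnight [dawn [harbor carp]]]] herder].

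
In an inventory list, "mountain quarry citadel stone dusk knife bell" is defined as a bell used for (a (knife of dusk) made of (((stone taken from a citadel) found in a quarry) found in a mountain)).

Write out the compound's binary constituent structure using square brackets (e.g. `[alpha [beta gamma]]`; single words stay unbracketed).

The outermost head in the paraphrase is "bell", modified by "mountain quarry citadel stone dusk knife".
"mountain quarry citadel stone dusk knife" → head "knife" (specifically "dusk knife"), modifier "mountain quarry citadel stone".
"mountain quarry citadel stone" → head "stone" (specifically "quarry citadel stone"), modifier "mountain".
"quarry citadel stone" → head "stone" (specifically "citadel stone"), modifier "quarry".
"citadel stone" → head "stone", modifier "citadel".
"dusk knife" → head "knife", modifier "dusk".
Assembled: [[[mountain [quarry [citadel stone]]] [dusk knife]] bell].

[[[mountain [quarry [citadel stone]]] [dusk knife]] bell]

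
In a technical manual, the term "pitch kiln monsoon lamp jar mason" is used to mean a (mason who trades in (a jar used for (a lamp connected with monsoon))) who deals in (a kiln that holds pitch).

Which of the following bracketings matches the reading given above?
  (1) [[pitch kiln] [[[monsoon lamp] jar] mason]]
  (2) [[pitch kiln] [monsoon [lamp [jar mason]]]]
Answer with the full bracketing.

The paraphrase's head is the "mason" part ("monsoon lamp jar mason"); its modifier is "pitch kiln".
That top-level split, carried through the inner groups, gives [[pitch kiln] [[[monsoon lamp] jar] mason]].

[[pitch kiln] [[[monsoon lamp] jar] mason]]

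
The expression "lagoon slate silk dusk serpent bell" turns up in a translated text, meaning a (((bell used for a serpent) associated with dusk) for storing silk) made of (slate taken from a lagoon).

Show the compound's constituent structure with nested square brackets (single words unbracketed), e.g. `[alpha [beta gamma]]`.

Whole compound: head "bell" (specifically "silk dusk serpent bell"), modifier "lagoon slate".
"lagoon slate" → head "slate", modifier "lagoon".
"silk dusk serpent bell" → head "bell" (specifically "dusk serpent bell"), modifier "silk".
"dusk serpent bell" → head "bell" (specifically "serpent bell"), modifier "dusk".
"serpent bell" → head "bell", modifier "serpent".
So the structure is [[lagoon slate] [silk [dusk [serpent bell]]]].

[[lagoon slate] [silk [dusk [serpent bell]]]]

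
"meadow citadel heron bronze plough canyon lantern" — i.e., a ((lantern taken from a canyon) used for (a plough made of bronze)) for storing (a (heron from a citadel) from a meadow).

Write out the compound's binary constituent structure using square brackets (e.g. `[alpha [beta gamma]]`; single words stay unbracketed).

Overall it is a kind of lantern (specifically "bronze plough canyon lantern"); the modifier is "meadow citadel heron".
"meadow citadel heron" → head "heron" (specifically "citadel heron"), modifier "meadow".
"citadel heron" → head "heron", modifier "citadel".
"bronze plough canyon lantern" → head "lantern" (specifically "canyon lantern"), modifier "bronze plough".
"bronze plough" → head "plough", modifier "bronze".
"canyon lantern" → head "lantern", modifier "canyon".
So the structure is [[meadow [citadel heron]] [[bronze plough] [canyon lantern]]].

[[meadow [citadel heron]] [[bronze plough] [canyon lantern]]]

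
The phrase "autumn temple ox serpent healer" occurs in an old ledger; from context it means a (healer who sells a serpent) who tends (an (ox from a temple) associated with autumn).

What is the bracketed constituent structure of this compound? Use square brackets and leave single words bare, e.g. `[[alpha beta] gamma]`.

The outermost head in the paraphrase is "healer" (specifically "serpent healer"), modified by "autumn temple ox".
"autumn temple ox" → head "ox" (specifically "temple ox"), modifier "autumn".
"temple ox" → head "ox", modifier "temple".
"serpent healer" → head "healer", modifier "serpent".
So the structure is [[autumn [temple ox]] [serpent healer]].

[[autumn [temple ox]] [serpent healer]]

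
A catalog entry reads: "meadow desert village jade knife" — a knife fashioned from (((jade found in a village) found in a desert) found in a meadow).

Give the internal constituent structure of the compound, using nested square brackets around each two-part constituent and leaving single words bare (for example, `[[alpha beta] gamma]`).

[[meadow [desert [village jade]]] knife]

At the top level: head "knife"; modifier "meadow desert village jade".
"meadow desert village jade" → head "jade" (specifically "desert village jade"), modifier "meadow".
"desert village jade" → head "jade" (specifically "village jade"), modifier "desert".
"village jade" → head "jade", modifier "village".
Assembled: [[meadow [desert [village jade]]] knife].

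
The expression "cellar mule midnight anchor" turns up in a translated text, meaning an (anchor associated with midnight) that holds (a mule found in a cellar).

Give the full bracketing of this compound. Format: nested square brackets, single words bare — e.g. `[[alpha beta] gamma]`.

[[cellar mule] [midnight anchor]]

Overall it is a kind of anchor (specifically "midnight anchor"); the modifier is "cellar mule".
"cellar mule" → head "mule", modifier "cellar".
"midnight anchor" → head "anchor", modifier "midnight".
So the structure is [[cellar mule] [midnight anchor]].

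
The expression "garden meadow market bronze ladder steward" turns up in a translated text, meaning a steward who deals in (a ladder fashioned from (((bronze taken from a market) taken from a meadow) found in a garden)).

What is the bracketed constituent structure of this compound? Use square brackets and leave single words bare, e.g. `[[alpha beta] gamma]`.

[[[garden [meadow [market bronze]]] ladder] steward]

At the top level: head "steward"; modifier "garden meadow market bronze ladder".
Inside "garden meadow market bronze ladder": head "ladder", modifier "garden meadow market bronze".
Inside "garden meadow market bronze": head "bronze" (specifically "meadow market bronze"), modifier "garden".
Inside "meadow market bronze": head "bronze" (specifically "market bronze"), modifier "meadow".
Inside "market bronze": head "bronze", modifier "market".
Putting it together: [[[garden [meadow [market bronze]]] ladder] steward].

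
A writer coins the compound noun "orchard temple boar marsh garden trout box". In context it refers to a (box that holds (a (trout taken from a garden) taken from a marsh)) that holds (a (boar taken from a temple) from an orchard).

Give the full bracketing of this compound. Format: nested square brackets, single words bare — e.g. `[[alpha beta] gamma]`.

[[orchard [temple boar]] [[marsh [garden trout]] box]]

At the top level: head "box" (specifically "marsh garden trout box"); modifier "orchard temple boar".
Within "orchard temple boar", the head is "boar" (specifically "temple boar") and the modifier is "orchard".
Within "temple boar", the head is "boar" and the modifier is "temple".
Within "marsh garden trout box", the head is "box" and the modifier is "marsh garden trout".
Within "marsh garden trout", the head is "trout" (specifically "garden trout") and the modifier is "marsh".
Within "garden trout", the head is "trout" and the modifier is "garden".
Putting it together: [[orchard [temple boar]] [[marsh [garden trout]] box]].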